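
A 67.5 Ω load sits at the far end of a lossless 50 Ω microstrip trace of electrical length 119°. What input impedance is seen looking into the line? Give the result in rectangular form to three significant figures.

tan(βl) = tan(119°) = -1.8
Z_in = Z_0·(Z_L + jZ_0·tanβl)/(Z_0 + jZ_L·tanβl)
     = 50·(67.5 − j90.2)/(50 − j122)

Z_in ≈ 41.4 + j10.7 Ω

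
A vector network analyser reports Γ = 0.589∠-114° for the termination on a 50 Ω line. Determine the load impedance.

Z_L ≈ 17.9 − j29.5 Ω

Z_L = Z_0·(1 + Γ)/(1 − Γ) = 50·(0.76 − j0.538)/(1.24 + j0.538)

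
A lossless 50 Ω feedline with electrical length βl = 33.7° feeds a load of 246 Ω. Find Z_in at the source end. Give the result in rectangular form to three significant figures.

tan(βl) = tan(33.7°) = 0.667
Z_in = Z_0·(Z_L + jZ_0·tanβl)/(Z_0 + jZ_L·tanβl)
     = 50·(246 + j33.3)/(50 + j164)

Z_in ≈ 30.2 − j65.8 Ω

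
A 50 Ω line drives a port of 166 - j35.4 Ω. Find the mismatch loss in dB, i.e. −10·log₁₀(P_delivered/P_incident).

Γ = (116 − j35.4)/(216 − j35.4), |Γ| = 0.554
|Γ|² = 0.307, so P_del/P_inc = 1 − |Γ|² = 0.693
ML = −10·log₁₀(1 − |Γ|²)

mismatch loss ≈ 1.59 dB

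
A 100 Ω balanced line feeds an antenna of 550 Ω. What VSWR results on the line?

VSWR ≈ 5.5

Γ = (550 − 100)/(550 + 100) = 0.692
VSWR = (1 + 0.692)/(1 − 0.692)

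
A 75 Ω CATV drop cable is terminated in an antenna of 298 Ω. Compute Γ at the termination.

Γ = (Z_L − Z_0)/(Z_L + Z_0) = (298 − 75)/(298 + 75) = 223/373

Γ = 0.598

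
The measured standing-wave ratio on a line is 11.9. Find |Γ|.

|Γ| ≈ 0.845

|Γ| = (S − 1)/(S + 1) = (11.9 − 1)/(11.9 + 1) = 10.9/12.9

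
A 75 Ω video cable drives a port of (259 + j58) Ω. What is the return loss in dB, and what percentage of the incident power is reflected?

RL ≈ 4.9 dB; 32.4% of incident power reflected

Γ = (184 + j58)/(334 + j58), |Γ| = 0.569
RL = −20·log₁₀(0.569) = 4.9 dB
P_refl/P_inc = |Γ|² = 0.324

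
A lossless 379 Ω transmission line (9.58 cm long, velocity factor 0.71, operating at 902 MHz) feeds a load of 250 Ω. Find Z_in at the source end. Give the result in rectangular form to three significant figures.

λ = v/f = 0.71·c / 902 MHz = 0.236 m
βl = 2π·l/λ = 2π × 0.406 = 146°
tan(βl) = tan(146°) = -0.673
Z_in = Z_0·(Z_L + jZ_0·tanβl)/(Z_0 + jZ_L·tanβl)
     = 379·(250 − j255)/(379 − j168)

Z_in ≈ 303 − j120 Ω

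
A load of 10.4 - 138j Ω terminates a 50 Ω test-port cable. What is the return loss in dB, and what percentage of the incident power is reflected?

RL ≈ 0.418 dB; 90.8% of incident power reflected

Γ = (-39.6 − j138)/(60.4 − j138), |Γ| = 0.953
RL = −20·log₁₀(0.953) = 0.418 dB
P_refl/P_inc = |Γ|² = 0.908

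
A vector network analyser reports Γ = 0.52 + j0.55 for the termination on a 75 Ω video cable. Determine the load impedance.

Z_L ≈ 60.1 + j155 Ω

Z_L = Z_0·(1 + Γ)/(1 − Γ) = 75·(1.52 + j0.55)/(0.48 − j0.55)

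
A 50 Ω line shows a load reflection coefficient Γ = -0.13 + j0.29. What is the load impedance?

Z_L = Z_0·(1 + Γ)/(1 − Γ) = 50·(0.87 + j0.29)/(1.13 − j0.29)

Z_L ≈ 33 + j21.3 Ω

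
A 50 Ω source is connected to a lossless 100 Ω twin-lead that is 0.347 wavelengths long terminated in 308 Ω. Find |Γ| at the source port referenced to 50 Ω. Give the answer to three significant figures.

|Γ| ≈ 0.528

βl = 2π × 0.347 = 125°
tan(βl) = -1.43
Z_in = Z_0·(Z_L + jZ_0·tanβl)/(Z_0 + jZ_L·tanβl) = 45.9 + j59.4 Ω
Γ_s = (Z_in − Z_s)/(Z_in + Z_s) = (-4.07 + j59.4)/(95.9 + j59.4), |Γ_s| = 0.528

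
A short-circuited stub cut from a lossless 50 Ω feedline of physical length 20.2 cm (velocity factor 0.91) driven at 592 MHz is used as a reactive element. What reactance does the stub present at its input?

X_in ≈ -20.5 Ω (capacitive)

λ = v/f = 0.91·c / 592 MHz = 0.461 m
βl = 2π·l/λ = 2π × 0.438 = 158°
tan(βl) = -0.41
For a short-circuited stub, Z_in = jZ_0·tan(βl)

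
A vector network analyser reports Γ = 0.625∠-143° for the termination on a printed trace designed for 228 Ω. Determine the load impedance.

Z_L = Z_0·(1 + Γ)/(1 − Γ) = 228·(0.501 − j0.376)/(1.5 + j0.376)

Z_L ≈ 58.2 − j71.8 Ω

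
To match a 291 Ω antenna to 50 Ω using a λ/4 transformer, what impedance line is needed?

Z_qwt ≈ 121 Ω

Z_qwt = √(Z_0·R_L) = √(50 × 291) = √14550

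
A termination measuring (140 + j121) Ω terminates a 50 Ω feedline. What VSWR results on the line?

VSWR ≈ 5.05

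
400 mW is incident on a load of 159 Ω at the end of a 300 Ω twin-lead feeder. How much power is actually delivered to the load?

P_delivered ≈ 362 mW

Γ = (159 − 300)/(159 + 300) = -0.307
|Γ|² = 0.0944
P_refl = |Γ|²·P_inc = 37.7 mW, P_del = (1 − |Γ|²)·P_inc = 362 mW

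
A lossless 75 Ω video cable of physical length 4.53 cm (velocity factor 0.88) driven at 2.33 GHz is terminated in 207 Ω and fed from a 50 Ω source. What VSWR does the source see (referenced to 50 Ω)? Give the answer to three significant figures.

VSWR ≈ 3.39

λ = v/f = 0.88·c / 2.33 GHz = 0.113 m
βl = 2π·l/λ = 2π × 0.4 = 144°
tan(βl) = -0.728
Z_in = Z_0·(Z_L + jZ_0·tanβl)/(Z_0 + jZ_L·tanβl) = 62.8 + j71.7 Ω
Γ_s = (Z_in − Z_s)/(Z_in + Z_s) = (12.8 + j71.7)/(113 + j71.7), |Γ_s| = 0.545
VSWR = (1 + |Γ_s|)/(1 − |Γ_s|)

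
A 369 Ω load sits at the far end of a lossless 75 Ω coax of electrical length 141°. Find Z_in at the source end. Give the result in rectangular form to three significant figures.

Z_in ≈ 36.2 + j83.5 Ω

tan(βl) = tan(141°) = -0.81
Z_in = Z_0·(Z_L + jZ_0·tanβl)/(Z_0 + jZ_L·tanβl)
     = 75·(369 − j60.7)/(75 − j299)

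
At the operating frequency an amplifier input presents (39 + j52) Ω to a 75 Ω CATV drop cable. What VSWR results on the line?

Γ = (Z_L − Z_0)/(Z_L + Z_0) = (-36 + j52)/(114 + j52)
|Γ| = 63.2/125 = 0.505
VSWR = (1 + |Γ|)/(1 − |Γ|) = 1.5/0.495

VSWR ≈ 3.04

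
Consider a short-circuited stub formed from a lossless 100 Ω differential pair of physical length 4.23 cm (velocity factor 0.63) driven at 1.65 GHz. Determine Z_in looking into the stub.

λ = v/f = 0.63·c / 1.65 GHz = 0.115 m
βl = 2π·l/λ = 2π × 0.369 = 133°
tan(βl) = -1.07
For a short-circuited stub, Z_in = jZ_0·tan(βl)

Z_in ≈ −j107 Ω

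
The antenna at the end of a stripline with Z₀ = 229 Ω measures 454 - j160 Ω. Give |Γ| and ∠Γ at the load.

Γ = (Z_L − Z_0)/(Z_L + Z_0) = (225 − j160)/(683 − j160)
|Γ| = 276/701 = 0.394

Γ ≈ 0.394 ∠ -22.2°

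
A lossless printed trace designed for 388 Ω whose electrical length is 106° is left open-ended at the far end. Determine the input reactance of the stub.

tan(βl) = -3.49
For an open-ended stub, Z_in = −jZ_0·cot(βl) = −jZ_0/tan(βl)

X_in ≈ 111 Ω (inductive)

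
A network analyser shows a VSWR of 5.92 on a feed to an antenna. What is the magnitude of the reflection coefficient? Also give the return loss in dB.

|Γ| ≈ 0.711; return loss ≈ 2.96 dB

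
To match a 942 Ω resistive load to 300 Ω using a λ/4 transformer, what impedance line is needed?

Z_qwt ≈ 532 Ω

Z_qwt = √(Z_0·R_L) = √(300 × 942) = √282600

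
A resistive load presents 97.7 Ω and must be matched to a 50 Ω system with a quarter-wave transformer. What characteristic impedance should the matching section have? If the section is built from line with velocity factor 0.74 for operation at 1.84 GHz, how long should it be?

Z_qwt ≈ 69.9 Ω; length ≈ 3.02 cm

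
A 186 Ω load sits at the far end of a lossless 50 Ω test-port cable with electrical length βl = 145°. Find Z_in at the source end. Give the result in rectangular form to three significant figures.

tan(βl) = tan(145°) = -0.7
Z_in = Z_0·(Z_L + jZ_0·tanβl)/(Z_0 + jZ_L·tanβl)
     = 50·(186 − j35)/(50 − j130)

Z_in ≈ 35.6 + j57.7 Ω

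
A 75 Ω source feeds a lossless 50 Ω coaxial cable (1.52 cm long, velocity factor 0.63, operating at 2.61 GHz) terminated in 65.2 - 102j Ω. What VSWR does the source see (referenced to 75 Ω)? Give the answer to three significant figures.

λ = v/f = 0.63·c / 2.61 GHz = 0.0724 m
βl = 2π·l/λ = 2π × 0.21 = 75.6°
tan(βl) = 3.89
Z_in = Z_0·(Z_L + jZ_0·tanβl)/(Z_0 + jZ_L·tanβl) = 9.96 + j4.68 Ω
Γ_s = (Z_in − Z_s)/(Z_in + Z_s) = (-65 + j4.68)/(85 + j4.68), |Γ_s| = 0.766
VSWR = (1 + |Γ_s|)/(1 − |Γ_s|)

VSWR ≈ 7.56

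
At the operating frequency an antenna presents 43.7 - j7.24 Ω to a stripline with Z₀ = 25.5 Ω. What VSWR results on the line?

Γ = (Z_L − Z_0)/(Z_L + Z_0) = (18.2 − j7.24)/(69.2 − j7.24)
|Γ| = 19.6/69.6 = 0.282
VSWR = (1 + |Γ|)/(1 − |Γ|) = 1.28/0.718

VSWR ≈ 1.78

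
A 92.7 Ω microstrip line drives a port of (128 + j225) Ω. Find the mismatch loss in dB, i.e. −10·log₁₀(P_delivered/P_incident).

mismatch loss ≈ 3.21 dB

Γ = (35.3 + j225)/(220.7 + j225), |Γ| = 0.723
|Γ|² = 0.522, so P_del/P_inc = 1 − |Γ|² = 0.478
ML = −10·log₁₀(1 − |Γ|²)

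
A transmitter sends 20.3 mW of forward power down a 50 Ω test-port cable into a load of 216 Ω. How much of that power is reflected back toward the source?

P_reflected ≈ 7.91 mW

Γ = (216 − 50)/(216 + 50) = 0.624
|Γ|² = 0.389
P_refl = |Γ|²·P_inc = 7.91 mW, P_del = (1 − |Γ|²)·P_inc = 12.4 mW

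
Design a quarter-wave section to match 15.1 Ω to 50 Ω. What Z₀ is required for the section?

Z_qwt ≈ 27.5 Ω

Z_qwt = √(Z_0·R_L) = √(50 × 15.1) = √755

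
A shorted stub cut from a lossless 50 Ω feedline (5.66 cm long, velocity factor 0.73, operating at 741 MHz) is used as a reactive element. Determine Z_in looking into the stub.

Z_in ≈ +j130 Ω

λ = v/f = 0.73·c / 741 MHz = 0.296 m
βl = 2π·l/λ = 2π × 0.192 = 68.9°
tan(βl) = 2.6
For a shorted stub, Z_in = jZ_0·tan(βl)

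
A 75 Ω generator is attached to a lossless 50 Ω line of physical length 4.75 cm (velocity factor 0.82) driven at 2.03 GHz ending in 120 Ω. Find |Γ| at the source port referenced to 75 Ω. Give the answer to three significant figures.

|Γ| ≈ 0.424

λ = v/f = 0.82·c / 2.03 GHz = 0.121 m
βl = 2π·l/λ = 2π × 0.392 = 141°
tan(βl) = -0.807
Z_in = Z_0·(Z_L + jZ_0·tanβl)/(Z_0 + jZ_L·tanβl) = 41.7 + j40.4 Ω
Γ_s = (Z_in − Z_s)/(Z_in + Z_s) = (-33.3 + j40.4)/(117 + j40.4), |Γ_s| = 0.424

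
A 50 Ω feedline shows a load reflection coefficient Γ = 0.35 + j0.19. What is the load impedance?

Z_L = Z_0·(1 + Γ)/(1 − Γ) = 50·(1.35 + j0.19)/(0.65 − j0.19)

Z_L ≈ 91.7 + j41.4 Ω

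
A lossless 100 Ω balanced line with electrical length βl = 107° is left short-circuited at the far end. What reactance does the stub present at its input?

tan(βl) = -3.27
For a short-circuited stub, Z_in = jZ_0·tan(βl)

X_in ≈ -327 Ω (capacitive)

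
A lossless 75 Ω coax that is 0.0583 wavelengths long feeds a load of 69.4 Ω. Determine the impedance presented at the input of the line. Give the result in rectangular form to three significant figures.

Z_in ≈ 70.7 + j3.67 Ω

βl = 2π × 0.0583 = 21°
tan(βl) = tan(21°) = 0.384
Z_in = Z_0·(Z_L + jZ_0·tanβl)/(Z_0 + jZ_L·tanβl)
     = 75·(69.4 + j28.8)/(75 + j26.6)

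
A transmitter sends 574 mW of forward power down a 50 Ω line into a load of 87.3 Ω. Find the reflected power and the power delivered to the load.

Γ = (87.3 − 50)/(87.3 + 50) = 0.272
|Γ|² = 0.0738
P_refl = |Γ|²·P_inc = 42.4 mW, P_del = (1 − |Γ|²)·P_inc = 532 mW

P_reflected ≈ 42.4 mW; P_delivered ≈ 532 mW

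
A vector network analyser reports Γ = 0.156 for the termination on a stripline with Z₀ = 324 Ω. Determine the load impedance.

Z_L ≈ 444 Ω

Z_L = Z_0·(1 + Γ)/(1 − Γ) = 324·(1.16)/(0.844)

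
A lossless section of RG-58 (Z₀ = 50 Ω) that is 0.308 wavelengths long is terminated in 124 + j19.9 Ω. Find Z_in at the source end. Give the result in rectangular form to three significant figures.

βl = 2π × 0.308 = 111°
tan(βl) = tan(111°) = -2.62
Z_in = Z_0·(Z_L + jZ_0·tanβl)/(Z_0 + jZ_L·tanβl)
     = 50·(124 − j111)/(102 − j325)

Z_in ≈ 21 + j12.5 Ω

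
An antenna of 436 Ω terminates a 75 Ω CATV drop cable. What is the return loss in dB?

RL ≈ 3.02 dB

Γ = (436 − 75)/(436 + 75) = 0.706
RL = −20·log₁₀|Γ| = −20·log₁₀(0.706)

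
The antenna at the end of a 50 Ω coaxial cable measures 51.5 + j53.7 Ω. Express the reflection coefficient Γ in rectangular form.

Γ ≈ 0.23 + j0.407

Γ = (Z_L − Z_0)/(Z_L + Z_0) = (1.5 + j53.7)/(101.5 + j53.7)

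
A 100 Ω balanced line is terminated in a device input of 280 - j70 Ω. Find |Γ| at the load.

|Γ| ≈ 0.5

Γ = (Z_L − Z_0)/(Z_L + Z_0) = (180 − j70)/(380 − j70)
|Γ| = 193/386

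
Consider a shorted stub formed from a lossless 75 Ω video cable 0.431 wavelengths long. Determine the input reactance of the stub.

βl = 2π × 0.431 = 155°
tan(βl) = -0.463
For a shorted stub, Z_in = jZ_0·tan(βl)

X_in ≈ -34.7 Ω (capacitive)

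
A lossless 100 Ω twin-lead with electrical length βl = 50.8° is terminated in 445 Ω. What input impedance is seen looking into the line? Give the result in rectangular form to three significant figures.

tan(βl) = tan(50.8°) = 1.23
Z_in = Z_0·(Z_L + jZ_0·tanβl)/(Z_0 + jZ_L·tanβl)
     = 100·(445 + j123)/(100 + j546)

Z_in ≈ 36.2 − j74.9 Ω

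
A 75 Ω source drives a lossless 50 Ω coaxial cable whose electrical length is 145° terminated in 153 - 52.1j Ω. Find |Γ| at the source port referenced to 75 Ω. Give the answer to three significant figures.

|Γ| ≈ 0.502

tan(βl) = -0.7
Z_in = Z_0·(Z_L + jZ_0·tanβl)/(Z_0 + jZ_L·tanβl) = 48.9 + j65.2 Ω
Γ_s = (Z_in − Z_s)/(Z_in + Z_s) = (-26.1 + j65.2)/(124 + j65.2), |Γ_s| = 0.502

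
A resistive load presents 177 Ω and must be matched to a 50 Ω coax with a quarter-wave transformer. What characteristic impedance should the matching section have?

Z_qwt ≈ 94.1 Ω

Z_qwt = √(Z_0·R_L) = √(50 × 177) = √8850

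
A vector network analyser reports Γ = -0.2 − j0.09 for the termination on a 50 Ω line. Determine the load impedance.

Z_L = Z_0·(1 + Γ)/(1 − Γ) = 50·(0.8 − j0.09)/(1.2 + j0.09)

Z_L ≈ 32.9 − j6.22 Ω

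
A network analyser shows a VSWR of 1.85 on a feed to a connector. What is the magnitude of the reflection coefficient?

|Γ| ≈ 0.298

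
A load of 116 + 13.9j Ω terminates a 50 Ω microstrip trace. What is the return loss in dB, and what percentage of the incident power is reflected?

RL ≈ 7.85 dB; 16.4% of incident power reflected

Γ = (66 + j13.9)/(166 + j13.9), |Γ| = 0.405
RL = −20·log₁₀(0.405) = 7.85 dB
P_refl/P_inc = |Γ|² = 0.164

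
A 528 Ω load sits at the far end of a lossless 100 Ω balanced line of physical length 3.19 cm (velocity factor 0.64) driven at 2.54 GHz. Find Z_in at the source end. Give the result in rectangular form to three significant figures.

λ = v/f = 0.64·c / 2.54 GHz = 0.0756 m
βl = 2π·l/λ = 2π × 0.422 = 152°
tan(βl) = tan(152°) = -0.533
Z_in = Z_0·(Z_L + jZ_0·tanβl)/(Z_0 + jZ_L·tanβl)
     = 100·(528 − j53.3)/(100 − j282)

Z_in ≈ 75.9 + j161 Ω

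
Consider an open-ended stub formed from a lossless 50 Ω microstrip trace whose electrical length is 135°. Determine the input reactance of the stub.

tan(βl) = -1
For an open-ended stub, Z_in = −jZ_0·cot(βl) = −jZ_0/tan(βl)

X_in ≈ 50 Ω (inductive)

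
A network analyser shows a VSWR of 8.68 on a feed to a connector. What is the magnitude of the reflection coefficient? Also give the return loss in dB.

|Γ| ≈ 0.793; return loss ≈ 2.01 dB

|Γ| = (S − 1)/(S + 1) = (8.68 − 1)/(8.68 + 1) = 7.68/9.68
RL = −20·log₁₀|Γ| = −20·log₁₀(0.793)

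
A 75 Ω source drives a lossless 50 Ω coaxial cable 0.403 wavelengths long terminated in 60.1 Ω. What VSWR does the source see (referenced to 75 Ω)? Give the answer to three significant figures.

βl = 2π × 0.403 = 145°
tan(βl) = -0.698
Z_in = Z_0·(Z_L + jZ_0·tanβl)/(Z_0 + jZ_L·tanβl) = 52.5 + j9.11 Ω
Γ_s = (Z_in − Z_s)/(Z_in + Z_s) = (-22.5 + j9.11)/(127 + j9.11), |Γ_s| = 0.19
VSWR = (1 + |Γ_s|)/(1 − |Γ_s|)

VSWR ≈ 1.47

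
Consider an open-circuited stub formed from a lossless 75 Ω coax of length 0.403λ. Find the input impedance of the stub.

βl = 2π × 0.403 = 145°
tan(βl) = -0.698
For an open-circuited stub, Z_in = −jZ_0·cot(βl) = −jZ_0/tan(βl)

Z_in ≈ +j107 Ω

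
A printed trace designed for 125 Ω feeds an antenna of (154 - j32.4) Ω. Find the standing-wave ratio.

VSWR ≈ 1.37

Γ = (Z_L − Z_0)/(Z_L + Z_0) = (29 − j32.4)/(279 − j32.4)
|Γ| = 43.5/281 = 0.155
VSWR = (1 + |Γ|)/(1 − |Γ|) = 1.15/0.845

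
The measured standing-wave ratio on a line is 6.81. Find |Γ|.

|Γ| ≈ 0.744

|Γ| = (S − 1)/(S + 1) = (6.81 − 1)/(6.81 + 1) = 5.81/7.81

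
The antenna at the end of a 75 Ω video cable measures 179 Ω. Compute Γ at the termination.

Γ = 0.409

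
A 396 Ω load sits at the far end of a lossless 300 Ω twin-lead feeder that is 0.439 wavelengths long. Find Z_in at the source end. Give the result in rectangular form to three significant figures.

βl = 2π × 0.439 = 158°
tan(βl) = tan(158°) = -0.403
Z_in = Z_0·(Z_L + jZ_0·tanβl)/(Z_0 + jZ_L·tanβl)
     = 300·(396 − j121)/(300 − j160)

Z_in ≈ 359 + j70 Ω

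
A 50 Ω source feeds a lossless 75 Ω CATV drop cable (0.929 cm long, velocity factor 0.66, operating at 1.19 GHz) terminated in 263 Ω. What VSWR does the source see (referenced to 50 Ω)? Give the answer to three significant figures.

VSWR ≈ 4.93

λ = v/f = 0.66·c / 1.19 GHz = 0.166 m
βl = 2π·l/λ = 2π × 0.0558 = 20.1°
tan(βl) = 0.366
Z_in = Z_0·(Z_L + jZ_0·tanβl)/(Z_0 + jZ_L·tanβl) = 113 − j117 Ω
Γ_s = (Z_in − Z_s)/(Z_in + Z_s) = (62.7 − j117)/(163 − j117), |Γ_s| = 0.663
VSWR = (1 + |Γ_s|)/(1 − |Γ_s|)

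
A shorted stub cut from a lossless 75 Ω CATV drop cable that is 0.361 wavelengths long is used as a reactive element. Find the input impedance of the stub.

Z_in ≈ −j89.5 Ω

βl = 2π × 0.361 = 130°
tan(βl) = -1.19
For a shorted stub, Z_in = jZ_0·tan(βl)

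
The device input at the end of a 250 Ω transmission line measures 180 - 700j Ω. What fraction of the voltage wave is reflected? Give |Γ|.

|Γ| ≈ 0.856

Γ = (Z_L − Z_0)/(Z_L + Z_0) = (-70 − j700)/(430 − j700)
|Γ| = 703/822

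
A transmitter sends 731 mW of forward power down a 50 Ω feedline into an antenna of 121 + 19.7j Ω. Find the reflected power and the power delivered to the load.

|Γ| = |(71 + j19.7)/(171 + j19.7)| = 0.428
|Γ|² = 0.183
P_refl = |Γ|²·P_inc = 134 mW, P_del = (1 − |Γ|²)·P_inc = 597 mW

P_reflected ≈ 134 mW; P_delivered ≈ 597 mW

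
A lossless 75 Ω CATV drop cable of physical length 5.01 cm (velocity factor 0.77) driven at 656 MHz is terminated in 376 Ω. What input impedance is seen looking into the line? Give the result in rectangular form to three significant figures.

λ = v/f = 0.77·c / 656 MHz = 0.352 m
βl = 2π·l/λ = 2π × 0.142 = 51.2°
tan(βl) = tan(51.2°) = 1.24
Z_in = Z_0·(Z_L + jZ_0·tanβl)/(Z_0 + jZ_L·tanβl)
     = 75·(376 + j93.3)/(75 + j468)

Z_in ≈ 24 − j56.4 Ω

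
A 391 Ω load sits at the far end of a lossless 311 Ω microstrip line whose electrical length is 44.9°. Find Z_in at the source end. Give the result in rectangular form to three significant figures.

tan(βl) = tan(44.9°) = 0.997
Z_in = Z_0·(Z_L + jZ_0·tanβl)/(Z_0 + jZ_L·tanβl)
     = 311·(391 + j310)/(311 + j390)

Z_in ≈ 303 − j70 Ω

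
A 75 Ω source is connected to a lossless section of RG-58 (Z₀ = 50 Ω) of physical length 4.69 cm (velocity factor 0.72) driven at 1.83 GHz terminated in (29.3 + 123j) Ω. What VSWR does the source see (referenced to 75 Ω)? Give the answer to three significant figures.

λ = v/f = 0.72·c / 1.83 GHz = 0.118 m
βl = 2π·l/λ = 2π × 0.397 = 143°
tan(βl) = -0.752
Z_in = Z_0·(Z_L + jZ_0·tanβl)/(Z_0 + jZ_L·tanβl) = 5.51 + j30.8 Ω
Γ_s = (Z_in − Z_s)/(Z_in + Z_s) = (-69.5 + j30.8)/(80.5 + j30.8), |Γ_s| = 0.882
VSWR = (1 + |Γ_s|)/(1 − |Γ_s|)

VSWR ≈ 15.9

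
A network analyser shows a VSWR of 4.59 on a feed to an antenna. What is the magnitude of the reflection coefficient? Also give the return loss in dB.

|Γ| = (S − 1)/(S + 1) = (4.59 − 1)/(4.59 + 1) = 3.59/5.59
RL = −20·log₁₀|Γ| = −20·log₁₀(0.642)

|Γ| ≈ 0.642; return loss ≈ 3.85 dB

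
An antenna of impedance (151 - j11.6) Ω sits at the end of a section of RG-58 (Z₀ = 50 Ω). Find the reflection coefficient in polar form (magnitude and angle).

Γ ≈ 0.505 ∠ -3.25°

Γ = (Z_L − Z_0)/(Z_L + Z_0) = (101 − j11.6)/(201 − j11.6)
|Γ| = 102/201 = 0.505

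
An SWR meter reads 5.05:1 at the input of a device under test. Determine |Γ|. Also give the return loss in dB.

|Γ| = (S − 1)/(S + 1) = (5.05 − 1)/(5.05 + 1) = 4.05/6.05
RL = −20·log₁₀|Γ| = −20·log₁₀(0.669)

|Γ| ≈ 0.669; return loss ≈ 3.49 dB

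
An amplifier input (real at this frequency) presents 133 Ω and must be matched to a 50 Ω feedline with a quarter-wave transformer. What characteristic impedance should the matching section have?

Z_qwt ≈ 81.5 Ω

Z_qwt = √(Z_0·R_L) = √(50 × 133) = √6650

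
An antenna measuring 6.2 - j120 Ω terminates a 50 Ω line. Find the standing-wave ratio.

VSWR ≈ 54.6

Γ = (Z_L − Z_0)/(Z_L + Z_0) = (-43.8 − j120)/(56.2 − j120)
|Γ| = 128/133 = 0.964
VSWR = (1 + |Γ|)/(1 − |Γ|) = 1.96/0.036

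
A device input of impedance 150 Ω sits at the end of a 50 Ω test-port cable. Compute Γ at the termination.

Γ = 0.5

Γ = (Z_L − Z_0)/(Z_L + Z_0) = (150 − 50)/(150 + 50) = 100/200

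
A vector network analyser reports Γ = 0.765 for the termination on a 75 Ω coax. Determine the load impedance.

Z_L ≈ 563 Ω

Z_L = Z_0·(1 + Γ)/(1 − Γ) = 75·(1.77)/(0.235)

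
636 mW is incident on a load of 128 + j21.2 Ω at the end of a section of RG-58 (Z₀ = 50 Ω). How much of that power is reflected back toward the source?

|Γ| = |(78 + j21.2)/(178 + j21.2)| = 0.451
|Γ|² = 0.203
P_refl = |Γ|²·P_inc = 129 mW, P_del = (1 − |Γ|²)·P_inc = 507 mW

P_reflected ≈ 129 mW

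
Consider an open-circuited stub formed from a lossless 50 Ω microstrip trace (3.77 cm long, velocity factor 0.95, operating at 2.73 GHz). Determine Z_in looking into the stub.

Z_in ≈ +j42 Ω

λ = v/f = 0.95·c / 2.73 GHz = 0.104 m
βl = 2π·l/λ = 2π × 0.361 = 130°
tan(βl) = -1.19
For an open-circuited stub, Z_in = −jZ_0·cot(βl) = −jZ_0/tan(βl)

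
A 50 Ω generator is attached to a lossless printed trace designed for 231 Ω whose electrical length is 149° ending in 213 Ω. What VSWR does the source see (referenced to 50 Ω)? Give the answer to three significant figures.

tan(βl) = -0.601
Z_in = Z_0·(Z_L + jZ_0·tanβl)/(Z_0 + jZ_L·tanβl) = 222 − j15.9 Ω
Γ_s = (Z_in − Z_s)/(Z_in + Z_s) = (172 − j15.9)/(272 − j15.9), |Γ_s| = 0.634
VSWR = (1 + |Γ_s|)/(1 − |Γ_s|)

VSWR ≈ 4.46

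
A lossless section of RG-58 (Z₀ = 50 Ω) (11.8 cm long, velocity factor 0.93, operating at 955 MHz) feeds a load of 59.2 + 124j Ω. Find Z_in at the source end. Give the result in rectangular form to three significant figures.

Z_in ≈ 10.9 + j36.3 Ω

λ = v/f = 0.93·c / 955 MHz = 0.292 m
βl = 2π·l/λ = 2π × 0.404 = 145°
tan(βl) = tan(145°) = -0.69
Z_in = Z_0·(Z_L + jZ_0·tanβl)/(Z_0 + jZ_L·tanβl)
     = 50·(59.2 + j89.5)/(136 − j40.8)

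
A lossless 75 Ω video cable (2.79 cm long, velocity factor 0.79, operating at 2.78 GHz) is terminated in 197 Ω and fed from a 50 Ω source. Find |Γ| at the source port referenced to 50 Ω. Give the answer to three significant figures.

λ = v/f = 0.79·c / 2.78 GHz = 0.0853 m
βl = 2π·l/λ = 2π × 0.327 = 118°
tan(βl) = -1.9
Z_in = Z_0·(Z_L + jZ_0·tanβl)/(Z_0 + jZ_L·tanβl) = 35.1 + j32.5 Ω
Γ_s = (Z_in − Z_s)/(Z_in + Z_s) = (-14.9 + j32.5)/(85.1 + j32.5), |Γ_s| = 0.393

|Γ| ≈ 0.393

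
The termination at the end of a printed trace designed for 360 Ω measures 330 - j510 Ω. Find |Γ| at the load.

|Γ| ≈ 0.595

Γ = (Z_L − Z_0)/(Z_L + Z_0) = (-30 − j510)/(690 − j510)
|Γ| = 511/858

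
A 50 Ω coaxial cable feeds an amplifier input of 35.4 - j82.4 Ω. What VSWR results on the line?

VSWR ≈ 5.78

Γ = (Z_L − Z_0)/(Z_L + Z_0) = (-14.6 − j82.4)/(85.4 − j82.4)
|Γ| = 83.7/119 = 0.705
VSWR = (1 + |Γ|)/(1 − |Γ|) = 1.71/0.295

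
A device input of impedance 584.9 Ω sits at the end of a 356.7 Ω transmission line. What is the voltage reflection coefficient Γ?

Γ = 0.242

Γ = (Z_L − Z_0)/(Z_L + Z_0) = (584.9 − 356.7)/(584.9 + 356.7) = 228.2/941.6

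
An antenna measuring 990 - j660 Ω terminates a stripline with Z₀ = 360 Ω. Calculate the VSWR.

Γ = (Z_L − Z_0)/(Z_L + Z_0) = (630 − j660)/(1350 − j660)
|Γ| = 912/1500 = 0.607
VSWR = (1 + |Γ|)/(1 − |Γ|) = 1.61/0.393

VSWR ≈ 4.09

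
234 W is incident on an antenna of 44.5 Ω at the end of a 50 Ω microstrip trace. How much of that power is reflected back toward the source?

Γ = (44.5 − 50)/(44.5 + 50) = -0.0582
|Γ|² = 0.00339
P_refl = |Γ|²·P_inc = 0.793 W, P_del = (1 − |Γ|²)·P_inc = 233 W

P_reflected ≈ 0.793 W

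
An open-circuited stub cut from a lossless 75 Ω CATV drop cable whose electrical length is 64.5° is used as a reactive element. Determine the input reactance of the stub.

X_in ≈ -35.8 Ω (capacitive)

tan(βl) = 2.1
For an open-circuited stub, Z_in = −jZ_0·cot(βl) = −jZ_0/tan(βl)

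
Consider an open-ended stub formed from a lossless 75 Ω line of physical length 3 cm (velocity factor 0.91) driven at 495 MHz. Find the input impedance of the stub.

λ = v/f = 0.91·c / 495 MHz = 0.552 m
βl = 2π·l/λ = 2π × 0.0544 = 19.6°
tan(βl) = 0.356
For an open-ended stub, Z_in = −jZ_0·cot(βl) = −jZ_0/tan(βl)

Z_in ≈ −j211 Ω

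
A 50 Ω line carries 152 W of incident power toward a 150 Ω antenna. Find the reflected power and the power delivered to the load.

Γ = (150 − 50)/(150 + 50) = 0.5
|Γ|² = 0.25
P_refl = |Γ|²·P_inc = 38 W, P_del = (1 − |Γ|²)·P_inc = 114 W

P_reflected ≈ 38 W; P_delivered ≈ 114 W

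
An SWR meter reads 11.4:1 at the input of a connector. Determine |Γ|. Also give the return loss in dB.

|Γ| ≈ 0.839; return loss ≈ 1.53 dB

|Γ| = (S − 1)/(S + 1) = (11.4 − 1)/(11.4 + 1) = 10.4/12.4
RL = −20·log₁₀|Γ| = −20·log₁₀(0.839)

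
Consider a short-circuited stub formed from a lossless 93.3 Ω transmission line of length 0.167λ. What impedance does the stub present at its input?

Z_in ≈ +j162 Ω

βl = 2π × 0.167 = 60.1°
tan(βl) = 1.74
For a short-circuited stub, Z_in = jZ_0·tan(βl)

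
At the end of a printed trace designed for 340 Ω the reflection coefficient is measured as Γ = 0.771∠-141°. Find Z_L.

Z_L = Z_0·(1 + Γ)/(1 − Γ) = 340·(0.401 − j0.485)/(1.6 + j0.485)

Z_L ≈ 49.4 − j118 Ω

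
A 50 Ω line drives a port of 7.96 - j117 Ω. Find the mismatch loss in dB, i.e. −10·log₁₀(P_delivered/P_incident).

Γ = (-42.04 − j117)/(57.96 − j117), |Γ| = 0.952
|Γ|² = 0.907, so P_del/P_inc = 1 − |Γ|² = 0.0934
ML = −10·log₁₀(1 − |Γ|²)

mismatch loss ≈ 10.3 dB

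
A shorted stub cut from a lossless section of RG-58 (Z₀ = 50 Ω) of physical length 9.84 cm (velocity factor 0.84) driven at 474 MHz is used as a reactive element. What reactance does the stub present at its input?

X_in ≈ 116 Ω (inductive)

λ = v/f = 0.84·c / 474 MHz = 0.532 m
βl = 2π·l/λ = 2π × 0.185 = 66.6°
tan(βl) = 2.31
For a shorted stub, Z_in = jZ_0·tan(βl)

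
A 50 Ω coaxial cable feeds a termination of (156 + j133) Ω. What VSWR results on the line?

Γ = (Z_L − Z_0)/(Z_L + Z_0) = (106 + j133)/(206 + j133)
|Γ| = 170/245 = 0.694
VSWR = (1 + |Γ|)/(1 − |Γ|) = 1.69/0.306

VSWR ≈ 5.53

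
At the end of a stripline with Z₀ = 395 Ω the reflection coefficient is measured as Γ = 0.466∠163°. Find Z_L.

Z_L ≈ 147 + j51 Ω

Z_L = Z_0·(1 + Γ)/(1 − Γ) = 395·(0.554 + j0.136)/(1.45 − j0.136)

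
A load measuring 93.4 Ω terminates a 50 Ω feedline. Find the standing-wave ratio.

Γ = (93.4 − 50)/(93.4 + 50) = 0.303
VSWR = (1 + 0.303)/(1 − 0.303)

VSWR ≈ 1.87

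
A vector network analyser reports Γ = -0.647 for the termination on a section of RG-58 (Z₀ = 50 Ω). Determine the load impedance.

Z_L ≈ 10.7 Ω

Z_L = Z_0·(1 + Γ)/(1 − Γ) = 50·(0.353)/(1.65)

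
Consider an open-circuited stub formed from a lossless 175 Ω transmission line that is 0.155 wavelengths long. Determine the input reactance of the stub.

X_in ≈ -119 Ω (capacitive)

βl = 2π × 0.155 = 55.8°
tan(βl) = 1.47
For an open-circuited stub, Z_in = −jZ_0·cot(βl) = −jZ_0/tan(βl)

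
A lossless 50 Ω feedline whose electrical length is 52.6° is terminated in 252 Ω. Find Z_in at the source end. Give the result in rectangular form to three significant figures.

Z_in ≈ 15.4 − j35.9 Ω

tan(βl) = tan(52.6°) = 1.31
Z_in = Z_0·(Z_L + jZ_0·tanβl)/(Z_0 + jZ_L·tanβl)
     = 50·(252 + j65.4)/(50 + j330)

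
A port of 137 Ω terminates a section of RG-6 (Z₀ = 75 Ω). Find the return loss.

Γ = (137 − 75)/(137 + 75) = 0.292
RL = −20·log₁₀|Γ| = −20·log₁₀(0.292)

RL ≈ 10.7 dB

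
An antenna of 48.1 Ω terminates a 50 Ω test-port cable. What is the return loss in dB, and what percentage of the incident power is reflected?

RL ≈ 34.3 dB; 0.0375% of incident power reflected

Γ = (48.1 − 50)/(48.1 + 50) = -0.0194
RL = −20·log₁₀(0.0194) = 34.3 dB
P_refl/P_inc = |Γ|² = 0.000375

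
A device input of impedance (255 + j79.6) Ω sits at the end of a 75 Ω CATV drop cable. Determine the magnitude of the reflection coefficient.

|Γ| ≈ 0.58

Γ = (Z_L − Z_0)/(Z_L + Z_0) = (180 + j79.6)/(330 + j79.6)
|Γ| = 197/339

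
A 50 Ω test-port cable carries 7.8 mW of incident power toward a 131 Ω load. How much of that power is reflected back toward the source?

P_reflected ≈ 1.56 mW

Γ = (131 − 50)/(131 + 50) = 0.448
|Γ|² = 0.2
P_refl = |Γ|²·P_inc = 1.56 mW, P_del = (1 − |Γ|²)·P_inc = 6.24 mW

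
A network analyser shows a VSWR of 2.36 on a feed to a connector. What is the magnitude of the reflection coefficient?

|Γ| ≈ 0.405

|Γ| = (S − 1)/(S + 1) = (2.36 − 1)/(2.36 + 1) = 1.36/3.36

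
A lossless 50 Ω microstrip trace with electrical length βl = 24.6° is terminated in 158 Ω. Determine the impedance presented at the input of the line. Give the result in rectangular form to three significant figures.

Z_in ≈ 61.8 − j66.5 Ω

tan(βl) = tan(24.6°) = 0.458
Z_in = Z_0·(Z_L + jZ_0·tanβl)/(Z_0 + jZ_L·tanβl)
     = 50·(158 + j22.9)/(50 + j72.3)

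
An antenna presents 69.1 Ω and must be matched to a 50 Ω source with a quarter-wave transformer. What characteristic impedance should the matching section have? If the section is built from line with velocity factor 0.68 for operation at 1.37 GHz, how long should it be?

Z_qwt ≈ 58.8 Ω; length ≈ 3.72 cm

Z_qwt = √(Z_0·R_L) = √(50 × 69.1) = √3455
λ = 0.68·c/f = 0.149 m, so l = λ/4 = 0.0372 m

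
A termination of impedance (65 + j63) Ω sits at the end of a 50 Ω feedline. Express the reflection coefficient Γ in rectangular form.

Γ ≈ 0.331 + j0.366

Γ = (Z_L − Z_0)/(Z_L + Z_0) = (15 + j63)/(115 + j63)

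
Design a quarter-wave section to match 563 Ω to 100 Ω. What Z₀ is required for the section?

Z_qwt ≈ 237 Ω

Z_qwt = √(Z_0·R_L) = √(100 × 563) = √56300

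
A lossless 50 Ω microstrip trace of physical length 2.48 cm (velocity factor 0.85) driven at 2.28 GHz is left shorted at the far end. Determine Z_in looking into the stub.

λ = v/f = 0.85·c / 2.28 GHz = 0.112 m
βl = 2π·l/λ = 2π × 0.222 = 79.8°
tan(βl) = 5.57
For a shorted stub, Z_in = jZ_0·tan(βl)

Z_in ≈ +j279 Ω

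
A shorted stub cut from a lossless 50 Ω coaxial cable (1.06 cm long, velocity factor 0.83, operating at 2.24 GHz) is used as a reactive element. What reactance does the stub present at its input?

X_in ≈ 34.1 Ω (inductive)

λ = v/f = 0.83·c / 2.24 GHz = 0.111 m
βl = 2π·l/λ = 2π × 0.0954 = 34.3°
tan(βl) = 0.683
For a shorted stub, Z_in = jZ_0·tan(βl)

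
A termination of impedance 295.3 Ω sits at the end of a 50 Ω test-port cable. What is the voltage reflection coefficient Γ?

Γ = 0.71

Γ = (Z_L − Z_0)/(Z_L + Z_0) = (295.3 − 50)/(295.3 + 50) = 245.3/345.3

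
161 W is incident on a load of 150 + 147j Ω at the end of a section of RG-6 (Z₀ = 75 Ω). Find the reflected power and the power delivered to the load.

|Γ| = |(75 + j147)/(225 + j147)| = 0.614
|Γ|² = 0.377
P_refl = |Γ|²·P_inc = 60.7 W, P_del = (1 − |Γ|²)·P_inc = 100 W

P_reflected ≈ 60.7 W; P_delivered ≈ 100 W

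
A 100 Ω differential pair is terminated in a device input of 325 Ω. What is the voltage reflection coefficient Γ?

Γ = 0.529

Γ = (Z_L − Z_0)/(Z_L + Z_0) = (325 − 100)/(325 + 100) = 225/425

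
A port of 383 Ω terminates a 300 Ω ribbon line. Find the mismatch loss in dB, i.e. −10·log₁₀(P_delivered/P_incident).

Γ = (383 − 300)/(383 + 300) = 0.122
|Γ|² = 0.0148, so P_del/P_inc = 1 − |Γ|² = 0.985
ML = −10·log₁₀(1 − |Γ|²)

mismatch loss ≈ 0.0646 dB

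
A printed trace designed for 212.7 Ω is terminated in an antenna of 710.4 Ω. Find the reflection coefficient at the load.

Γ = 0.539

Γ = (Z_L − Z_0)/(Z_L + Z_0) = (710.4 − 212.7)/(710.4 + 212.7) = 497.7/923.1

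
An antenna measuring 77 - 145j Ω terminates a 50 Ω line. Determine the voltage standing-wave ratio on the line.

Γ = (Z_L − Z_0)/(Z_L + Z_0) = (27 − j145)/(127 − j145)
|Γ| = 147/193 = 0.765
VSWR = (1 + |Γ|)/(1 − |Γ|) = 1.77/0.235

VSWR ≈ 7.52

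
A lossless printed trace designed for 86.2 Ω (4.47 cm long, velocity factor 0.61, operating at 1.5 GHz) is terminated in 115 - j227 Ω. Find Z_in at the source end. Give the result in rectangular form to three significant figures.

Z_in ≈ 43.3 + j134 Ω

λ = v/f = 0.61·c / 1.5 GHz = 0.122 m
βl = 2π·l/λ = 2π × 0.366 = 132°
tan(βl) = tan(132°) = -1.11
Z_in = Z_0·(Z_L + jZ_0·tanβl)/(Z_0 + jZ_L·tanβl)
     = 86.2·(115 − j323)/(-167 − j128)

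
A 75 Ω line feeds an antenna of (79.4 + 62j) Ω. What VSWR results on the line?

Γ = (Z_L − Z_0)/(Z_L + Z_0) = (4.4 + j62)/(154.4 + j62)
|Γ| = 62.2/166 = 0.374
VSWR = (1 + |Γ|)/(1 − |Γ|) = 1.37/0.626

VSWR ≈ 2.19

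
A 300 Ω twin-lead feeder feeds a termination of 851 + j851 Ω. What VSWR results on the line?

VSWR ≈ 5.86

Γ = (Z_L − Z_0)/(Z_L + Z_0) = (551 + j851)/(1151 + j851)
|Γ| = 1010/1430 = 0.708
VSWR = (1 + |Γ|)/(1 − |Γ|) = 1.71/0.292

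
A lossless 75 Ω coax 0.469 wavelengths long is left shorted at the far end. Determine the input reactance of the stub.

X_in ≈ -14.8 Ω (capacitive)

βl = 2π × 0.469 = 169°
tan(βl) = -0.197
For a shorted stub, Z_in = jZ_0·tan(βl)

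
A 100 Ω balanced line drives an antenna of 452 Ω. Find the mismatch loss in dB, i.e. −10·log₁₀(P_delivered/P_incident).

mismatch loss ≈ 2.27 dB

Γ = (452 − 100)/(452 + 100) = 0.638
|Γ|² = 0.407, so P_del/P_inc = 1 − |Γ|² = 0.593
ML = −10·log₁₀(1 − |Γ|²)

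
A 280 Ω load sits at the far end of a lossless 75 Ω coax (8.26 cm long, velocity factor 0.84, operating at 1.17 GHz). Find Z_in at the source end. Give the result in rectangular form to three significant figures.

Z_in ≈ 41.3 + j71.2 Ω

λ = v/f = 0.84·c / 1.17 GHz = 0.215 m
βl = 2π·l/λ = 2π × 0.384 = 138°
tan(βl) = tan(138°) = -0.899
Z_in = Z_0·(Z_L + jZ_0·tanβl)/(Z_0 + jZ_L·tanβl)
     = 75·(280 − j67.4)/(75 − j252)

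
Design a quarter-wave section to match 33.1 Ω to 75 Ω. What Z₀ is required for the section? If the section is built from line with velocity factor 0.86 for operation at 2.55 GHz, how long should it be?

Z_qwt ≈ 49.8 Ω; length ≈ 2.53 cm

Z_qwt = √(Z_0·R_L) = √(75 × 33.1) = √2482
λ = 0.86·c/f = 0.101 m, so l = λ/4 = 0.0253 m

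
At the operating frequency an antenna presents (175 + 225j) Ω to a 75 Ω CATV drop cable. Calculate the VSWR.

VSWR ≈ 6.46

Γ = (Z_L − Z_0)/(Z_L + Z_0) = (100 + j225)/(250 + j225)
|Γ| = 246/336 = 0.732
VSWR = (1 + |Γ|)/(1 − |Γ|) = 1.73/0.268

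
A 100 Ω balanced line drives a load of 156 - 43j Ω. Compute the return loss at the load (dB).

Γ = (56 − j43)/(256 − j43), |Γ| = 0.272
RL = −20·log₁₀|Γ| = −20·log₁₀(0.272)

RL ≈ 11.3 dB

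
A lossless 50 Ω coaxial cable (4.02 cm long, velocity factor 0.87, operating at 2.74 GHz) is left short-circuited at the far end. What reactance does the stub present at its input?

X_in ≈ -26.7 Ω (capacitive)

λ = v/f = 0.87·c / 2.74 GHz = 0.0953 m
βl = 2π·l/λ = 2π × 0.422 = 152°
tan(βl) = -0.533
For a short-circuited stub, Z_in = jZ_0·tan(βl)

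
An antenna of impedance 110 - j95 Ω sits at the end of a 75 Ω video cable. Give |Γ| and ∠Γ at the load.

Γ ≈ 0.487 ∠ -42.6°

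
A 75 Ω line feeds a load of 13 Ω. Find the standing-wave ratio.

For a purely resistive load, VSWR = R_L/Z_0 or Z_0/R_L (whichever > 1) = 75/13

VSWR ≈ 5.77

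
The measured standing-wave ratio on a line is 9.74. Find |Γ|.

|Γ| ≈ 0.814

|Γ| = (S − 1)/(S + 1) = (9.74 − 1)/(9.74 + 1) = 8.74/10.7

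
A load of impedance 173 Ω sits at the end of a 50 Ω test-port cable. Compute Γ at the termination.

Γ = 0.552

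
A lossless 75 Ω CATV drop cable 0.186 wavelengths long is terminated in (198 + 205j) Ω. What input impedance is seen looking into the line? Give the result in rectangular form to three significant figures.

βl = 2π × 0.186 = 67°
tan(βl) = tan(67°) = 2.35
Z_in = Z_0·(Z_L + jZ_0·tanβl)/(Z_0 + jZ_L·tanβl)
     = 75·(198 + j381)/(-407 + j466)

Z_in ≈ 19 − j48.5 Ω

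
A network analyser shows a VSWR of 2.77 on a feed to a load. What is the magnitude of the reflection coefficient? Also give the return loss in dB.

|Γ| ≈ 0.469; return loss ≈ 6.57 dB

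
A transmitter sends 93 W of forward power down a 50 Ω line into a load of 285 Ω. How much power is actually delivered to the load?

P_delivered ≈ 47.2 W

Γ = (285 − 50)/(285 + 50) = 0.701
|Γ|² = 0.492
P_refl = |Γ|²·P_inc = 45.8 W, P_del = (1 − |Γ|²)·P_inc = 47.2 W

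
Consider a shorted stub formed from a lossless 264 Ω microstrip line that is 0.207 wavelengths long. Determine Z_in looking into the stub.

βl = 2π × 0.207 = 74.5°
tan(βl) = 3.61
For a shorted stub, Z_in = jZ_0·tan(βl)

Z_in ≈ +j953 Ω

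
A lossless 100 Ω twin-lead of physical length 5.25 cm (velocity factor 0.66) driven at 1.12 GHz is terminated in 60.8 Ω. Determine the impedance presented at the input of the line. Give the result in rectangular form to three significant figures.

λ = v/f = 0.66·c / 1.12 GHz = 0.177 m
βl = 2π·l/λ = 2π × 0.297 = 107°
tan(βl) = tan(107°) = -3.29
Z_in = Z_0·(Z_L + jZ_0·tanβl)/(Z_0 + jZ_L·tanβl)
     = 100·(60.8 − j329)/(100 − j200)

Z_in ≈ 144 − j41.5 Ω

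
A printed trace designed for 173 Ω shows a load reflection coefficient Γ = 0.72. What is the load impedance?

Z_L ≈ 1060 Ω

Z_L = Z_0·(1 + Γ)/(1 − Γ) = 173·(1.72)/(0.28)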